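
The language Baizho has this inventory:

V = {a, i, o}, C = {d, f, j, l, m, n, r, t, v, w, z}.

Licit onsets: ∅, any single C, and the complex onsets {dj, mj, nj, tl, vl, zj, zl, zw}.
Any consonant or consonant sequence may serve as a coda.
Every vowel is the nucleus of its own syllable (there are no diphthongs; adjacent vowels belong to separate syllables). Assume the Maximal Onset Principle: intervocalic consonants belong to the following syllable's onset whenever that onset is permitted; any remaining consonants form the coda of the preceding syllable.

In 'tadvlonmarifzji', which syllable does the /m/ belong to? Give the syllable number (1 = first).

Nuclei (vowels): a, o, a, i, i → 5 syllables.
Between /a/ (V1) and /o/ (V2): /dvl/ splits as /d/ + /vl/ (/vl/ is the longest suffix that is a licit onset).
Between /o/ (V2) and /a/ (V3): cluster /nm/ — the longest permitted-onset suffix is /m/; onset = /m/, preceding coda = /n/.
Between /a/ (V3) and /i/ (V4): /r/ → onset of the next syllable (single consonants are always licit onsets).
Between /i/ (V4) and /i/ (V5): /fzj/; trying suffixes from longest down, /zj/ is the first permitted one, so coda /f/ | onset /zj/.
Putting it together: tad.vlon.ma.rif.zji.
The /m/ is in the onset of syllable 3 (/ma/).

3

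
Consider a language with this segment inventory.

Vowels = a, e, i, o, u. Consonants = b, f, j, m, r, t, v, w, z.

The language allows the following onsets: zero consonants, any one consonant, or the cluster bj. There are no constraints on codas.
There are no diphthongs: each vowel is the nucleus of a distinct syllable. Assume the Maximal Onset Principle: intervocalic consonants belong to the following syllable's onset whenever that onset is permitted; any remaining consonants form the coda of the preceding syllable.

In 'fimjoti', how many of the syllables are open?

Nuclei (vowels): i, o, i → 3 syllables.
V1 /i/ – V2 /o/: /mj/ — longest licit onset from the right is /j/, leaving /m/ as coda.
V2 /o/ – V3 /i/: /t/ → onset of the next syllable (single consonants are always licit onsets).
So the parse is fim.jo.ti.
Classifying each syllable: /fim/ (closed), /jo/ (open), /ti/ (open).
Open syllables: 2.

2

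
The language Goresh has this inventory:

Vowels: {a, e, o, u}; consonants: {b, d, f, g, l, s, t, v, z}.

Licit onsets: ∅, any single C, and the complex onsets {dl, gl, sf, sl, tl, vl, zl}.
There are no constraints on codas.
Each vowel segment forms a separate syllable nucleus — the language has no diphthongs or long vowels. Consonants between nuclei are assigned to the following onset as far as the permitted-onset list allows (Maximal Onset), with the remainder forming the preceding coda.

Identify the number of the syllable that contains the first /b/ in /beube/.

Nuclei (vowels): e, u, e → 3 syllables.
V1 /e/ – V2 /u/: hiatus — the boundary sits between the two vowels.
V2 /u/ – V3 /e/: just /b/ — single C goes to the following onset.
Syllabification: be.u.be.
The first /b/ is in the onset of syllable 1 (/be/).

1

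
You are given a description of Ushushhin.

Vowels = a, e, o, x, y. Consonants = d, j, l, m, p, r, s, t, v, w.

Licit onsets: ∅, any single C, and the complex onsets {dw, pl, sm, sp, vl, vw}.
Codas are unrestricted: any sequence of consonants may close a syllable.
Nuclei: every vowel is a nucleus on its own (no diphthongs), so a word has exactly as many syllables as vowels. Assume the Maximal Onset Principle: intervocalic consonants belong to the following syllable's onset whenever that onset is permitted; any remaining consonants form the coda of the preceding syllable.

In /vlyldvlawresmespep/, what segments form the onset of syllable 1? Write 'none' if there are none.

Vowels present: y, a, e, e, e; each is a nucleus, giving 5 syllables.
Between /y/ (V1) and /a/ (V2): /ldvl/ splits as /ld/ + /vl/ (/vl/ is the longest suffix that is a licit onset).
Between /a/ (V2) and /e/ (V3): /wr/ — longest licit onset from the right is /r/, leaving /w/ as coda.
Between /e/ (V3) and /e/ (V4): /sm/ is a licit onset in full, so it all attaches to the next syllable.
Between /e/ (V4) and /e/ (V5): /sp/ is a licit onset in full, so it all attaches to the next syllable.
Putting it together: vlyld.vlaw.re.sme.spep.
Syllable 1 is /vlyld/: onset /vl/, nucleus /y/, coda /ld/.

vl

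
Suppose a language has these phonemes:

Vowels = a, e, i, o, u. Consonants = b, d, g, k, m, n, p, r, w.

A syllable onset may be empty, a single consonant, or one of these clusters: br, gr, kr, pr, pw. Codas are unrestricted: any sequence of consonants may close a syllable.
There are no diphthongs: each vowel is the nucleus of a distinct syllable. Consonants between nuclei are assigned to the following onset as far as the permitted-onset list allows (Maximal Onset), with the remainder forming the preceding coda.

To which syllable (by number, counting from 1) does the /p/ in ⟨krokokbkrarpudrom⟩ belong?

4

Vowels present: o, o, a, u, o; each is a nucleus, giving 5 syllables.
σ1/σ2 boundary: just /k/ — single C goes to the following onset.
σ2/σ3 boundary: /kbkr/ splits as /kb/ + /kr/ (/kr/ is the longest suffix that is a licit onset).
σ3/σ4 boundary: /rp/ — longest licit onset from the right is /p/, leaving /r/ as coda.
σ4/σ5 boundary: /dr/ — longest licit onset from the right is /r/, leaving /d/ as coda.
Syllabification: kro.kokb.krar.pud.rom.
The /p/ is in the onset of syllable 4 (/pud/).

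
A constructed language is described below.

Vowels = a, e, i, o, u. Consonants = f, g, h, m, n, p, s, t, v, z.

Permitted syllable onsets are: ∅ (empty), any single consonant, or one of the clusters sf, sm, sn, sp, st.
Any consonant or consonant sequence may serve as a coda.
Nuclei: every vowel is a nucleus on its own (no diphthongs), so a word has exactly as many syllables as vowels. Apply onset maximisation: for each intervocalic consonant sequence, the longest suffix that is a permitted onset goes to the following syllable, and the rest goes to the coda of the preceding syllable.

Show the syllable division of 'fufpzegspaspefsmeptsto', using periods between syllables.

The vowels are u, e, a, e, e, o — 6 nuclei, so 6 syllables.
/u…e/ gap (V1→V2): /fpz/; trying suffixes from longest down, /z/ is the first permitted one, so coda /fp/ | onset /z/.
/e…a/ gap (V2→V3): /gsp/ splits as /g/ + /sp/ (/sp/ is the longest suffix that is a licit onset).
/a…e/ gap (V3→V4): /sp/ — entire cluster is a permitted onset → onset /sp/, coda ∅.
/e…e/ gap (V4→V5): /fsm/ splits as /f/ + /sm/ (/sm/ is the longest suffix that is a licit onset).
/e…o/ gap (V5→V6): cluster /ptst/ — the longest permitted-onset suffix is /st/; onset = /st/, preceding coda = /pt/.

fufp.zeg.spa.spef.smept.sto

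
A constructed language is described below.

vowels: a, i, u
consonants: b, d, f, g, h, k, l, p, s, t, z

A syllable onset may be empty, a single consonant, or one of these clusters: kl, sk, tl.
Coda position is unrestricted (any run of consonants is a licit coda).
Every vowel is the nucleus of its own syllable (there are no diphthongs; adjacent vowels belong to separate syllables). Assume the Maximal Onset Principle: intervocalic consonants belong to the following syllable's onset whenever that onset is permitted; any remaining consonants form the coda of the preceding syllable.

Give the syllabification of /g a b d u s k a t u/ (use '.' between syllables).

The vowels are a, u, a, u — 4 nuclei, so 4 syllables.
/a…u/ gap (V1→V2): cluster /bd/ — the longest permitted-onset suffix is /d/; onset = /d/, preceding coda = /b/.
/u…a/ gap (V2→V3): /sk/ is a licit onset in full, so it all attaches to the next syllable.
/a…u/ gap (V3→V4): /t/ is a single consonant, so it becomes the next onset.

gab.du.ska.tu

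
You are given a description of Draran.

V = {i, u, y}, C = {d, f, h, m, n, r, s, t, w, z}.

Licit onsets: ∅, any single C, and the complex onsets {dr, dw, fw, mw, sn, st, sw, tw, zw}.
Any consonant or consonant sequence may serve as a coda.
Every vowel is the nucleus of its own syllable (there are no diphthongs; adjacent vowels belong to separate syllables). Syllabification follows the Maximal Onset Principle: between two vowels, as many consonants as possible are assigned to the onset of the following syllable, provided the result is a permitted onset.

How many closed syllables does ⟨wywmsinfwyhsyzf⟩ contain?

4

The vowels are y, i, y, y — 4 nuclei, so 4 syllables.
Between /y/ (V1) and /i/ (V2): /wms/ splits as /wm/ + /s/ (/s/ is the longest suffix that is a licit onset).
Between /i/ (V2) and /y/ (V3): /nfw/ splits as /n/ + /fw/ (/fw/ is the longest suffix that is a licit onset).
Between /y/ (V3) and /y/ (V4): /hs/ — longest licit onset from the right is /s/, leaving /h/ as coda.
Putting it together: wywm.sin.fwyh.syzf.
Classifying each syllable: /wywm/ (closed), /sin/ (closed), /fwyh/ (closed), /syzf/ (closed).
Closed syllables: 4.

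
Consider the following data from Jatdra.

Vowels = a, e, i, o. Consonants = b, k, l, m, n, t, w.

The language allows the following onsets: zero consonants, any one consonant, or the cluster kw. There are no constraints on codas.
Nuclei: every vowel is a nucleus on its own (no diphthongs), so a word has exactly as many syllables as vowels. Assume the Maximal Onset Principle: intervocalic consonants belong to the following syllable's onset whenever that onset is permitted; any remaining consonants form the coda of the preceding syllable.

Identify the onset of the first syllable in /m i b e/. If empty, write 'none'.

m

Vowels present: i, e; each is a nucleus, giving 2 syllables.
V1 /i/ – V2 /e/: /b/ → onset of the next syllable (single consonants are always licit onsets).
Syllabification: mi.be.
Syllable 1 is /mi/: onset /m/, nucleus /i/, coda ∅.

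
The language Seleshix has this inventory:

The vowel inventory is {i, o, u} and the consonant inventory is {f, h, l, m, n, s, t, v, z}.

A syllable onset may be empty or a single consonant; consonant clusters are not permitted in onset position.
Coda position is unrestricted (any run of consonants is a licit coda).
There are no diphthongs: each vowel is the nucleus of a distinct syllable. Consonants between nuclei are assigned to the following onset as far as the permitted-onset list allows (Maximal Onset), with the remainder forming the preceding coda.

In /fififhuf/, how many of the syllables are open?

1

Nuclei (vowels): i, i, u → 3 syllables.
V1 /i/ – V2 /i/: just /f/ — single C goes to the following onset.
V2 /i/ – V3 /u/: /fh/ splits as /f/ + /h/ (/h/ is the longest suffix that is a licit onset).
Syllabification: fi.fif.huf.
Classifying each syllable: /fi/ (open), /fif/ (closed), /huf/ (closed).
Open syllables: 1.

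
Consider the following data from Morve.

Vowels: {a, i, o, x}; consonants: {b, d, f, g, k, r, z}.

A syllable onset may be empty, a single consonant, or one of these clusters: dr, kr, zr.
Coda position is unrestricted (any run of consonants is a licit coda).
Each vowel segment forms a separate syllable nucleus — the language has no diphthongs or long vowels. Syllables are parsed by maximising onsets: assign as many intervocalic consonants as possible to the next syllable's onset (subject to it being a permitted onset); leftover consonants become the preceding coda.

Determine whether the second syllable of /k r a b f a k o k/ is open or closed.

open

Nuclei (vowels): a, a, o → 3 syllables.
/a…a/ gap (V1→V2): /bf/; trying suffixes from longest down, /f/ is the first permitted one, so coda /b/ | onset /f/.
/a…o/ gap (V2→V3): just /k/ — single C goes to the following onset.
Putting it together: krab.fa.kok.
Syllable 2 is /fa/; it ends in its nucleus with no coda, so it is open.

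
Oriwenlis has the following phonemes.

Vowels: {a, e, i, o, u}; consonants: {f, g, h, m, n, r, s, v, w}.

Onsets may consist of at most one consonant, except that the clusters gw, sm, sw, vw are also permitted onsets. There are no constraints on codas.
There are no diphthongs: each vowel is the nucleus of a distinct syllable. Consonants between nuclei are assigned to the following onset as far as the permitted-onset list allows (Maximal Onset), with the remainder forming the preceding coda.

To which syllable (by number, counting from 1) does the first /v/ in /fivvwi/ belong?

Vowels present: i, i; each is a nucleus, giving 2 syllables.
Between /i/ (V1) and /i/ (V2): /vvw/ splits as /v/ + /vw/ (/vw/ is the longest suffix that is a licit onset).
So the parse is fiv.vwi.
The first /v/ is in the coda of syllable 1 (/fiv/).

1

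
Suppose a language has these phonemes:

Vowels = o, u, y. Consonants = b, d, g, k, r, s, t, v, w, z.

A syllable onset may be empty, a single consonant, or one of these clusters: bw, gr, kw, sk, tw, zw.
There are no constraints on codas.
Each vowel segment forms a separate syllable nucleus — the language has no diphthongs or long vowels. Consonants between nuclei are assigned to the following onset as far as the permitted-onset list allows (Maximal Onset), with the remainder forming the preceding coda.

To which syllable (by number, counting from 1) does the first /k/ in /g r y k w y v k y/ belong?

Nuclei (vowels): y, y, y → 3 syllables.
σ1/σ2 boundary: /kw/ is a licit onset in full, so it all attaches to the next syllable.
σ2/σ3 boundary: /vk/; trying suffixes from longest down, /k/ is the first permitted one, so coda /v/ | onset /k/.
Result: gry.kwyv.ky.
The first /k/ is in the onset of syllable 2 (/kwyv/).

2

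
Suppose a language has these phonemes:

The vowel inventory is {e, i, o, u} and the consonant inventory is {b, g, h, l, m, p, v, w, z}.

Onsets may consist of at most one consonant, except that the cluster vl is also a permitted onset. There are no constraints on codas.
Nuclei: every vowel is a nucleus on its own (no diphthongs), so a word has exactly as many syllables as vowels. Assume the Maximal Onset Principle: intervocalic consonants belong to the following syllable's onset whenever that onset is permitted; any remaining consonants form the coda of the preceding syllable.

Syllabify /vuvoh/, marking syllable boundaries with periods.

The vowels are u, o — 2 nuclei, so 2 syllables.
/u…o/ gap (V1→V2): /v/ → onset of the next syllable (single consonants are always licit onsets).

vu.voh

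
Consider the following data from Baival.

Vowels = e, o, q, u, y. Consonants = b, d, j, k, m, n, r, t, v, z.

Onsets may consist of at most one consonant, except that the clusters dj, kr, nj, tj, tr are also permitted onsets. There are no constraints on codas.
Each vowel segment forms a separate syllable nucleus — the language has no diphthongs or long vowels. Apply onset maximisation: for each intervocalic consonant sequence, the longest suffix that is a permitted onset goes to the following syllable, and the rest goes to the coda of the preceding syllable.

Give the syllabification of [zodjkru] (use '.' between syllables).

The vowels are o, u — 2 nuclei, so 2 syllables.
V1 /o/ – V2 /u/: /djkr/ splits as /dj/ + /kr/ (/kr/ is the longest suffix that is a licit onset).

zodj.kru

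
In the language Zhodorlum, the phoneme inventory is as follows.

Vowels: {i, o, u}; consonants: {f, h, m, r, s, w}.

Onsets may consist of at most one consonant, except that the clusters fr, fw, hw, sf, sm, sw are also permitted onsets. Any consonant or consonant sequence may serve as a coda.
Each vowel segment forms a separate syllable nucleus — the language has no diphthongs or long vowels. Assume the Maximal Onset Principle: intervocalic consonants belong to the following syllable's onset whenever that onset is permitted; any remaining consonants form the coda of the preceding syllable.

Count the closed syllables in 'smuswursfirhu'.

2

The vowels are u, u, i, u — 4 nuclei, so 4 syllables.
σ1/σ2 boundary: /sw/ — entire cluster is a permitted onset → onset /sw/, coda ∅.
σ2/σ3 boundary: /rsf/ splits as /r/ + /sf/ (/sf/ is the longest suffix that is a licit onset).
σ3/σ4 boundary: /rh/ — longest licit onset from the right is /h/, leaving /r/ as coda.
Result: smu.swur.sfir.hu.
Classifying each syllable: /smu/ (open), /swur/ (closed), /sfir/ (closed), /hu/ (open).
Closed syllables: 2.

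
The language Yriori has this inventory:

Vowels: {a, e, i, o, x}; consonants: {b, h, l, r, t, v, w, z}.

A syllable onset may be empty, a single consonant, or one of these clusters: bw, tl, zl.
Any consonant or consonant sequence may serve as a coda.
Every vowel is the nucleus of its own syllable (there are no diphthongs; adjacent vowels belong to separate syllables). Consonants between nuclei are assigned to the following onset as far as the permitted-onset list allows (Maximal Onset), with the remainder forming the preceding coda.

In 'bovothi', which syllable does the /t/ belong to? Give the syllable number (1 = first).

The vowels are o, o, i — 3 nuclei, so 3 syllables.
V1 /o/ – V2 /o/: /v/ is a single consonant, so it becomes the next onset.
V2 /o/ – V3 /i/: cluster /th/ — the longest permitted-onset suffix is /h/; onset = /h/, preceding coda = /t/.
Putting it together: bo.vot.hi.
The /t/ is in the coda of syllable 2 (/vot/).

2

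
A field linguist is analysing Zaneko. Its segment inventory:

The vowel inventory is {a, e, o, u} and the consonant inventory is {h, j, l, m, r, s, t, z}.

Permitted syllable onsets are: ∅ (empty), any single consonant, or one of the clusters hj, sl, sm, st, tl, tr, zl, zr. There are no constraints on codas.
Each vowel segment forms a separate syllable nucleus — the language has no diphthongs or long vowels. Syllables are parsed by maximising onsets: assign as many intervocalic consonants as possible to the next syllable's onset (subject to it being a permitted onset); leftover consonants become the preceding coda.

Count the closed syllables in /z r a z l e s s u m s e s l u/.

2

Vowels present: a, e, u, e, u; each is a nucleus, giving 5 syllables.
/a…e/ gap (V1→V2): /zl/ is a licit onset in full, so it all attaches to the next syllable.
/e…u/ gap (V2→V3): /ss/ splits as /s/ + /s/ (/s/ is the longest suffix that is a licit onset).
/u…e/ gap (V3→V4): cluster /ms/ — the longest permitted-onset suffix is /s/; onset = /s/, preceding coda = /m/.
/e…u/ gap (V4→V5): cluster /sl/ — /sl/ is itself a permitted onset, so the whole cluster goes right; preceding coda = ∅.
Result: zra.zles.sum.se.slu.
Classifying each syllable: /zra/ (open), /zles/ (closed), /sum/ (closed), /se/ (open), /slu/ (open).
Closed syllables: 2.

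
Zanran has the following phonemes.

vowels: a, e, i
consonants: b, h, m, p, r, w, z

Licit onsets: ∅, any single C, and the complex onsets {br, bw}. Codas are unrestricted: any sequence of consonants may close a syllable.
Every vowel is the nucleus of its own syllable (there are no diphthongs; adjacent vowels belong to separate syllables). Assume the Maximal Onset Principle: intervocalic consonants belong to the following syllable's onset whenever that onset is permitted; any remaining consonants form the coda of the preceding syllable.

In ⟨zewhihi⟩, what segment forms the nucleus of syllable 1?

e

Vowels present: e, i, i; each is a nucleus, giving 3 syllables.
The first nucleus (vowel 1 from the left) is /e/.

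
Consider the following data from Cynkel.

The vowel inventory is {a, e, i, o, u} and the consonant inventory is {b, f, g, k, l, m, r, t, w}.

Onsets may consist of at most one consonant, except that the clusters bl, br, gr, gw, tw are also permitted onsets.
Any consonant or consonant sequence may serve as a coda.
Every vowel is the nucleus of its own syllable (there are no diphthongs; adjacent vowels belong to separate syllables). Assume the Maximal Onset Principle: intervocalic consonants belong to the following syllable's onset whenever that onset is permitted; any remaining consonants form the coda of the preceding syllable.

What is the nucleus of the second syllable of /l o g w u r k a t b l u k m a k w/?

u

Vowels present: o, u, a, u, a; each is a nucleus, giving 5 syllables.
The second nucleus (vowel 2 from the left) is /u/.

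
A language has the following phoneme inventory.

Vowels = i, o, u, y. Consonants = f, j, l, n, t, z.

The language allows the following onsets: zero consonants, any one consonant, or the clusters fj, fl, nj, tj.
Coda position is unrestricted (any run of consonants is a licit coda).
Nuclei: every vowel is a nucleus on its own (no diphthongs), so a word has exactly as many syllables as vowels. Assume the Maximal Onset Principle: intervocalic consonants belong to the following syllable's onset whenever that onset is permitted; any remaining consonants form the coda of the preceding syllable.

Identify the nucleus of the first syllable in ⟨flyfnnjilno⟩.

y

Vowels present: y, i, o; each is a nucleus, giving 3 syllables.
The first nucleus (vowel 1 from the left) is /y/.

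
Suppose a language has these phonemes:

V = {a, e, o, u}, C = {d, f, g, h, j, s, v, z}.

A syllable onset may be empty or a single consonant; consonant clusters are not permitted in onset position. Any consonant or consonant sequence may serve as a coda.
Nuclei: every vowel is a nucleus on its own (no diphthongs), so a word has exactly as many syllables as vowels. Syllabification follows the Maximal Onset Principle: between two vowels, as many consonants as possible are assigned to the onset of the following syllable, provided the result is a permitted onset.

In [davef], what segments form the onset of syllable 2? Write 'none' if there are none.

v

Vowels present: a, e; each is a nucleus, giving 2 syllables.
Between /a/ (V1) and /e/ (V2): /v/ → onset of the next syllable (single consonants are always licit onsets).
Syllabification: da.vef.
Syllable 2 is /vef/: onset /v/, nucleus /e/, coda /f/.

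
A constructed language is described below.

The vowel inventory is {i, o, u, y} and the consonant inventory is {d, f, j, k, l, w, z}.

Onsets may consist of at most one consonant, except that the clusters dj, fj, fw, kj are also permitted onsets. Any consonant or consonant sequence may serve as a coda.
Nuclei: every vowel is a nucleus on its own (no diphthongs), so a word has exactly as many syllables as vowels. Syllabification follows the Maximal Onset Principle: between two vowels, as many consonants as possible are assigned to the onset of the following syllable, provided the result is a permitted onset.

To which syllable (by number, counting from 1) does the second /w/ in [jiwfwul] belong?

2

The vowels are i, u — 2 nuclei, so 2 syllables.
σ1/σ2 boundary: /wfw/ splits as /w/ + /fw/ (/fw/ is the longest suffix that is a licit onset).
Syllabification: jiw.fwul.
The second /w/ is in the onset of syllable 2 (/fwul/).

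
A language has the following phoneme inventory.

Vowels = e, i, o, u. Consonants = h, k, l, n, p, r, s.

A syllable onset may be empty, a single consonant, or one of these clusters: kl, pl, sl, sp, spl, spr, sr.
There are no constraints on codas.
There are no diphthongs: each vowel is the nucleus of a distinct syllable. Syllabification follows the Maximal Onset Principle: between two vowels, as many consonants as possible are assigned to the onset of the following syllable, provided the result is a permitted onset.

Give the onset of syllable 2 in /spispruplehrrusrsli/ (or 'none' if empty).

spr

The vowels are i, u, e, u, i — 5 nuclei, so 5 syllables.
V1 /i/ – V2 /u/: /spr/ — entire cluster is a permitted onset → onset /spr/, coda ∅.
V2 /u/ – V3 /e/: /pl/ — entire cluster is a permitted onset → onset /pl/, coda ∅.
V3 /e/ – V4 /u/: /hrr/; trying suffixes from longest down, /r/ is the first permitted one, so coda /hr/ | onset /r/.
V4 /u/ – V5 /i/: /srsl/; trying suffixes from longest down, /sl/ is the first permitted one, so coda /sr/ | onset /sl/.
Putting it together: spi.spru.plehr.rusr.sli.
Syllable 2 is /spru/: onset /spr/, nucleus /u/, coda ∅.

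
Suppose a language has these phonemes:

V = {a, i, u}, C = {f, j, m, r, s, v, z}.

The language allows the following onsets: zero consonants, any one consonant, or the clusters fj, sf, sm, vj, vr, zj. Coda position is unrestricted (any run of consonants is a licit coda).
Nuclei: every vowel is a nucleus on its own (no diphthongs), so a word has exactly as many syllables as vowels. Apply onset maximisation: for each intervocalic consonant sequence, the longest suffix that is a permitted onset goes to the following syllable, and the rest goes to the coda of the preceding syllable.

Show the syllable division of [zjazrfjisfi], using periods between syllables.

zjazr.fji.sfi

The vowels are a, i, i — 3 nuclei, so 3 syllables.
V1 /a/ – V2 /i/: /zrfj/ — longest licit onset from the right is /fj/, leaving /zr/ as coda.
V2 /i/ – V3 /i/: /sf/ is a licit onset in full, so it all attaches to the next syllable.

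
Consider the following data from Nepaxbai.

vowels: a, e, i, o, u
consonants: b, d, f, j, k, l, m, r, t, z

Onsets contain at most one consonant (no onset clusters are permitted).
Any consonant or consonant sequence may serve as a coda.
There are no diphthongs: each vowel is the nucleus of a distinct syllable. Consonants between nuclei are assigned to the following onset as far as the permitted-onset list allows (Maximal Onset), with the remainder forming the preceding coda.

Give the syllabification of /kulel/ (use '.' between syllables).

Nuclei (vowels): u, e → 2 syllables.
/u…e/ gap (V1→V2): /l/ is a single consonant, so it becomes the next onset.

ku.lel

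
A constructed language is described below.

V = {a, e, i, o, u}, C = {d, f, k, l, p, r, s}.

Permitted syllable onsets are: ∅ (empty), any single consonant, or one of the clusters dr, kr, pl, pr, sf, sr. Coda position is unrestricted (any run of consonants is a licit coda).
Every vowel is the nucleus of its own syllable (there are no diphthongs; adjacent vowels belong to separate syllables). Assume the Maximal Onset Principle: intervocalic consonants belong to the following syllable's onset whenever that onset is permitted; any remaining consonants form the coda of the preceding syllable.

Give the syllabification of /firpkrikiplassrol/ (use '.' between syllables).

firp.kri.ki.plas.srol

The vowels are i, i, i, a, o — 5 nuclei, so 5 syllables.
Between /i/ (V1) and /i/ (V2): /rpkr/ — longest licit onset from the right is /kr/, leaving /rp/ as coda.
Between /i/ (V2) and /i/ (V3): /k/ → onset of the next syllable (single consonants are always licit onsets).
Between /i/ (V3) and /a/ (V4): /pl/ is a licit onset in full, so it all attaches to the next syllable.
Between /a/ (V4) and /o/ (V5): /ssr/ — longest licit onset from the right is /sr/, leaving /s/ as coda.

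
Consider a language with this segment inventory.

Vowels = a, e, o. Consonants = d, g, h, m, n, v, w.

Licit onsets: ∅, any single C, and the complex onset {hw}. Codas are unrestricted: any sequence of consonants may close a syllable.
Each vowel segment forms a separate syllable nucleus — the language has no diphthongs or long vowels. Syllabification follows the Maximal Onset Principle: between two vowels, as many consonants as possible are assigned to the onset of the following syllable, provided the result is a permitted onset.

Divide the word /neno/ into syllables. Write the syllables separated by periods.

The vowels are e, o — 2 nuclei, so 2 syllables.
V1 /e/ – V2 /o/: just /n/ — single C goes to the following onset.

ne.no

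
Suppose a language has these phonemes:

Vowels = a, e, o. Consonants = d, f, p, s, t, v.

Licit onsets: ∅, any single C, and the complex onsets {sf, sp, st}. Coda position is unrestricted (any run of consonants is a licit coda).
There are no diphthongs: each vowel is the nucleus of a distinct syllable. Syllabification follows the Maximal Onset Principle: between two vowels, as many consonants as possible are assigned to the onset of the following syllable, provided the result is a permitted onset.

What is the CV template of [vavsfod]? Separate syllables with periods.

CVC.CCVC

Nuclei (vowels): a, o → 2 syllables.
/a…o/ gap (V1→V2): /vsf/; trying suffixes from longest down, /sf/ is the first permitted one, so coda /v/ | onset /sf/.
So the parse is vav.sfod.
Mapping each syllable to C/V: /vav/ → CVC, /sfod/ → CCVC.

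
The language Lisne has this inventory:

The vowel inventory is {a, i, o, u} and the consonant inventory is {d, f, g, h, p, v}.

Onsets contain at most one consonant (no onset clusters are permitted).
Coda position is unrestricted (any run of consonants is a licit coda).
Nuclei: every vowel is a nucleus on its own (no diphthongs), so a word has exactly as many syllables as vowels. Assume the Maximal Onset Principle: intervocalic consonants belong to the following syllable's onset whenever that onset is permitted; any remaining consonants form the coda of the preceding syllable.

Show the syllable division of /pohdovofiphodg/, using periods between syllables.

poh.do.vo.fip.hodg

Nuclei (vowels): o, o, o, i, o → 5 syllables.
σ1/σ2 boundary: /hd/ — longest licit onset from the right is /d/, leaving /h/ as coda.
σ2/σ3 boundary: /v/ → onset of the next syllable (single consonants are always licit onsets).
σ3/σ4 boundary: /f/ is a single consonant, so it becomes the next onset.
σ4/σ5 boundary: /ph/ splits as /p/ + /h/ (/h/ is the longest suffix that is a licit onset).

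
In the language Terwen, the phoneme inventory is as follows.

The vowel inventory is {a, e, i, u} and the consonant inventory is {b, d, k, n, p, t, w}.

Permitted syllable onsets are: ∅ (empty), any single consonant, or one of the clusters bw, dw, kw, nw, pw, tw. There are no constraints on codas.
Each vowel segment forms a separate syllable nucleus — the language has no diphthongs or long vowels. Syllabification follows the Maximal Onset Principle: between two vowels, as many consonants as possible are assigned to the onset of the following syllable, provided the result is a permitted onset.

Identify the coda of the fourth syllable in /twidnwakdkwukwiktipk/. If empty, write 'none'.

Vowels present: i, a, u, i, i; each is a nucleus, giving 5 syllables.
/i…a/ gap (V1→V2): /dnw/; trying suffixes from longest down, /nw/ is the first permitted one, so coda /d/ | onset /nw/.
/a…u/ gap (V2→V3): cluster /kdkw/ — the longest permitted-onset suffix is /kw/; onset = /kw/, preceding coda = /kd/.
/u…i/ gap (V3→V4): /kw/ is a licit onset in full, so it all attaches to the next syllable.
/i…i/ gap (V4→V5): /kt/ — longest licit onset from the right is /t/, leaving /k/ as coda.
So the parse is twid.nwakd.kwu.kwik.tipk.
Syllable 4 is /kwik/: onset /kw/, nucleus /i/, coda /k/.

k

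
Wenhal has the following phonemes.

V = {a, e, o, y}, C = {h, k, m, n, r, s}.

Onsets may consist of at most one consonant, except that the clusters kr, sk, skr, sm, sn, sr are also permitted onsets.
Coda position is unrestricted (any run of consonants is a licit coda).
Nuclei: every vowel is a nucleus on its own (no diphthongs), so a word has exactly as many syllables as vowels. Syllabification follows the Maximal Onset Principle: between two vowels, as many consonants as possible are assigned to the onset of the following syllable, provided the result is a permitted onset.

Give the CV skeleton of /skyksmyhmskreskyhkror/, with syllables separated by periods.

CCVC.CCVCC.CCCV.CCVC.CCVC

Vowels present: y, y, e, y, o; each is a nucleus, giving 5 syllables.
/y…y/ gap (V1→V2): cluster /ksm/ — the longest permitted-onset suffix is /sm/; onset = /sm/, preceding coda = /k/.
/y…e/ gap (V2→V3): /hmskr/ splits as /hm/ + /skr/ (/skr/ is the longest suffix that is a licit onset).
/e…y/ gap (V3→V4): cluster /sk/ — /sk/ is itself a permitted onset, so the whole cluster goes right; preceding coda = ∅.
/y…o/ gap (V4→V5): cluster /hkr/ — the longest permitted-onset suffix is /kr/; onset = /kr/, preceding coda = /h/.
Putting it together: skyk.smyhm.skre.skyh.kror.
Mapping each syllable to C/V: /skyk/ → CCVC, /smyhm/ → CCVCC, /skre/ → CCCV, /skyh/ → CCVC, /kror/ → CCVC.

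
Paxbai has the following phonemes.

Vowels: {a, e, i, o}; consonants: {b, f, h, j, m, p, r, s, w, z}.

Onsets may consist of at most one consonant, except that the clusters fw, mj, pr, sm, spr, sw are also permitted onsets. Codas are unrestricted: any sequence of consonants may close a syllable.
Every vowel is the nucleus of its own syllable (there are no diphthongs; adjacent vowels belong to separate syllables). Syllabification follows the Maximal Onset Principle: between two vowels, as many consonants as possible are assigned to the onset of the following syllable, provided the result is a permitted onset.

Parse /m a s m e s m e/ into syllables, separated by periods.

ma.sme.sme

The vowels are a, e, e — 3 nuclei, so 3 syllables.
/a…e/ gap (V1→V2): /sm/ is a licit onset in full, so it all attaches to the next syllable.
/e…e/ gap (V2→V3): /sm/ is a licit onset in full, so it all attaches to the next syllable.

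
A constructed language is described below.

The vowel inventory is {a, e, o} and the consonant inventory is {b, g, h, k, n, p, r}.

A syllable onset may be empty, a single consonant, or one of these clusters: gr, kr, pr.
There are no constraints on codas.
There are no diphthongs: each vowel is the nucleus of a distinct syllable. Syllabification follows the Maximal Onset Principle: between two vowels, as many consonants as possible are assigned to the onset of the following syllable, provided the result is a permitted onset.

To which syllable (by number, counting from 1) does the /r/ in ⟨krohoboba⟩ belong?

1

The vowels are o, o, o, a — 4 nuclei, so 4 syllables.
V1 /o/ – V2 /o/: just /h/ — single C goes to the following onset.
V2 /o/ – V3 /o/: /b/ → onset of the next syllable (single consonants are always licit onsets).
V3 /o/ – V4 /a/: /b/ → onset of the next syllable (single consonants are always licit onsets).
Putting it together: kro.ho.bo.ba.
The /r/ is in the onset of syllable 1 (/kro/).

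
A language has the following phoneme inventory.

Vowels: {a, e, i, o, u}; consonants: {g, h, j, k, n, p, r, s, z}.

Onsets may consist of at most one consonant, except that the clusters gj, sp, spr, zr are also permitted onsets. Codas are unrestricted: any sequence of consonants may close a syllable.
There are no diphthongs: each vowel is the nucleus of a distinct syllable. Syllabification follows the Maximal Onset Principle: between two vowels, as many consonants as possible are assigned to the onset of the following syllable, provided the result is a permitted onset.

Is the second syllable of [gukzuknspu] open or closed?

closed

The vowels are u, u, u — 3 nuclei, so 3 syllables.
σ1/σ2 boundary: /kz/ splits as /k/ + /z/ (/z/ is the longest suffix that is a licit onset).
σ2/σ3 boundary: cluster /knsp/ — the longest permitted-onset suffix is /sp/; onset = /sp/, preceding coda = /kn/.
Putting it together: guk.zukn.spu.
Syllable 2 is /zukn/ with coda /kn/, so it is closed.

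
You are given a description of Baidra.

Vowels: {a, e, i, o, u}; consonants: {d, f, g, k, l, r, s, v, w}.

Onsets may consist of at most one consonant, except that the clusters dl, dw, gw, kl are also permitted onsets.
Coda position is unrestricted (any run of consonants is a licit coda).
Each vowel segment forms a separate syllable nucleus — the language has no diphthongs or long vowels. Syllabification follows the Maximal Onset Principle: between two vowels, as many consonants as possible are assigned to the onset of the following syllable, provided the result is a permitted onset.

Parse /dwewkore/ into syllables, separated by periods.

dwew.ko.re

The vowels are e, o, e — 3 nuclei, so 3 syllables.
/e…o/ gap (V1→V2): cluster /wk/ — the longest permitted-onset suffix is /k/; onset = /k/, preceding coda = /w/.
/o…e/ gap (V2→V3): just /r/ — single C goes to the following onset.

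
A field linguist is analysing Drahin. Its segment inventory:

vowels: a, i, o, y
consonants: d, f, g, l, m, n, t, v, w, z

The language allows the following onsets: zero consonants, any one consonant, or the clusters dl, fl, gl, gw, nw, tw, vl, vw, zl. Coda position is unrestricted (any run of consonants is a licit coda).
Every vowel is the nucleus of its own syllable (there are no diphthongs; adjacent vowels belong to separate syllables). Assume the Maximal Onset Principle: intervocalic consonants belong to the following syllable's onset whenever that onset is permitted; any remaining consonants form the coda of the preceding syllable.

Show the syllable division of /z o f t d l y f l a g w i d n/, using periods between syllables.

zoft.dly.fla.gwidn

Nuclei (vowels): o, y, a, i → 4 syllables.
Between /o/ (V1) and /y/ (V2): /ftdl/ — longest licit onset from the right is /dl/, leaving /ft/ as coda.
Between /y/ (V2) and /a/ (V3): cluster /fl/ — /fl/ is itself a permitted onset, so the whole cluster goes right; preceding coda = ∅.
Between /a/ (V3) and /i/ (V4): cluster /gw/ — /gw/ is itself a permitted onset, so the whole cluster goes right; preceding coda = ∅.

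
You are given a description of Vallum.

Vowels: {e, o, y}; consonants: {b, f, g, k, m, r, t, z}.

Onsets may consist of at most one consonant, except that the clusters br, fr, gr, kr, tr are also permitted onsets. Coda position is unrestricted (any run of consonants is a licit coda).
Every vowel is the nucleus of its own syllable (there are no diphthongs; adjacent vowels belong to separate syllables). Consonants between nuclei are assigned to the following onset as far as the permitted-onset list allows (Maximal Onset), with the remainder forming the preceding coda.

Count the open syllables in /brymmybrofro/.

3

The vowels are y, y, o, o — 4 nuclei, so 4 syllables.
V1 /y/ – V2 /y/: /mm/ — longest licit onset from the right is /m/, leaving /m/ as coda.
V2 /y/ – V3 /o/: cluster /br/ — /br/ is itself a permitted onset, so the whole cluster goes right; preceding coda = ∅.
V3 /o/ – V4 /o/: /fr/ is a licit onset in full, so it all attaches to the next syllable.
Result: brym.my.bro.fro.
Classifying each syllable: /brym/ (closed), /my/ (open), /bro/ (open), /fro/ (open).
Open syllables: 3.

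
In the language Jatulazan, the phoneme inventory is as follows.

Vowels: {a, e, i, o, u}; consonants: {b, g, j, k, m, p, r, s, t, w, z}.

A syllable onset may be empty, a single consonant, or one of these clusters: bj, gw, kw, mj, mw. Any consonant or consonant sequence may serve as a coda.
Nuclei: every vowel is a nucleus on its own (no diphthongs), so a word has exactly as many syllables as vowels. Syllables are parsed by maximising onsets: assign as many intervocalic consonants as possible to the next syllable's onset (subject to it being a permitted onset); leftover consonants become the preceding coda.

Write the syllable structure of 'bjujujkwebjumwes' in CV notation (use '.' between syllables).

CCV.CVC.CCV.CCV.CCVC

Nuclei (vowels): u, u, e, u, e → 5 syllables.
σ1/σ2 boundary: just /j/ — single C goes to the following onset.
σ2/σ3 boundary: cluster /jkw/ — the longest permitted-onset suffix is /kw/; onset = /kw/, preceding coda = /j/.
σ3/σ4 boundary: /bj/ — entire cluster is a permitted onset → onset /bj/, coda ∅.
σ4/σ5 boundary: cluster /mw/ — /mw/ is itself a permitted onset, so the whole cluster goes right; preceding coda = ∅.
So the parse is bju.juj.kwe.bju.mwes.
Mapping each syllable to C/V: /bju/ → CCV, /juj/ → CVC, /kwe/ → CCV, /bju/ → CCV, /mwes/ → CCVC.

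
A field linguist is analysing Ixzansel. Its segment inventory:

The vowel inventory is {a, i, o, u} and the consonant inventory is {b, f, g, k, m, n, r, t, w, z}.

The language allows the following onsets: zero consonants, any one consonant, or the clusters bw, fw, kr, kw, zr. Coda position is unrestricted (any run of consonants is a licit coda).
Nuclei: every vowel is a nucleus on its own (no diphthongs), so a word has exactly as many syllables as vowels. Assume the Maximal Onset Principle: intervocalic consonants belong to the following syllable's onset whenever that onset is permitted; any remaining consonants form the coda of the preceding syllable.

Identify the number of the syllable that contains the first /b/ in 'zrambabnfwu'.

2

Nuclei (vowels): a, a, u → 3 syllables.
V1 /a/ – V2 /a/: /mb/ splits as /m/ + /b/ (/b/ is the longest suffix that is a licit onset).
V2 /a/ – V3 /u/: /bnfw/ — longest licit onset from the right is /fw/, leaving /bn/ as coda.
Syllabification: zram.babn.fwu.
The first /b/ is in the onset of syllable 2 (/babn/).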